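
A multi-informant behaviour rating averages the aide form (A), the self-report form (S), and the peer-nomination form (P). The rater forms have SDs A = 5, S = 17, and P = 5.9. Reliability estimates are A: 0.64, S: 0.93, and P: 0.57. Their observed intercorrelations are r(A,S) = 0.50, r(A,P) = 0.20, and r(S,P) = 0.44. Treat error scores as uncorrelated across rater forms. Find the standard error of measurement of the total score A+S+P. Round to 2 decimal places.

Var(total) = 348.81 + 185.064 = 533.874.
True-score variance = 304.612 + 185.064 = 489.676, so reliability = 0.9172.
Error variance = 533.874 − 489.676 = 44.1983; SEM = √44.1983 = 6.65.

6.65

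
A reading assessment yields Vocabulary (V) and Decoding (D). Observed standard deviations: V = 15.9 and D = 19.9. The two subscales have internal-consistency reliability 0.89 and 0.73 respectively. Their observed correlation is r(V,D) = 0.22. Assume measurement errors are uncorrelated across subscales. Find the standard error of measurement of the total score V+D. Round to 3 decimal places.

Var(total) = 648.82 + 139.22 = 788.04.
True-score variance = 514.088 + 139.22 = 653.309, so reliability = 0.8290.
Error variance = 788.04 − 653.309 = 134.732; SEM = √134.732 = 11.607.

11.607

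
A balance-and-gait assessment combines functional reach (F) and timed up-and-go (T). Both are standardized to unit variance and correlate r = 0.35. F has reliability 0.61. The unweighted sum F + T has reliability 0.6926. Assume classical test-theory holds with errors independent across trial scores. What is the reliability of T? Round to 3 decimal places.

Var(F+T) = 2 + 2·0.35 = 2.700.
True-score variance = ρ_F + ρ_T + 2·0.35, so 0.6926 = (0.61 + ρ_T + 0.70) / 2.700.
ρ_T = 0.6926·2.700 − 0.61 − 0.70 = 0.560.

0.560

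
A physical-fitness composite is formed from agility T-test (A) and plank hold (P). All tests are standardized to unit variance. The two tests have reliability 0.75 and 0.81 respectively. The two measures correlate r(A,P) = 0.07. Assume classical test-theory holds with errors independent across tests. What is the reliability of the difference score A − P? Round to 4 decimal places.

Var(A−P) = 1 + 1 − 2·0.07 = 2 − 0.14 = 1.86.
Because errors are independent across components, Cov(Tᵢ,Tⱼ) = Cov(Xᵢ,Xⱼ); the off-diagonal part of the true-score variance is the same as above.
True-score variance = [0.75 + 0.81] − 0.14 = 1.56 − 0.14 = 1.42.
Reliability = 1.42 / 1.86 = 0.7634.

0.7634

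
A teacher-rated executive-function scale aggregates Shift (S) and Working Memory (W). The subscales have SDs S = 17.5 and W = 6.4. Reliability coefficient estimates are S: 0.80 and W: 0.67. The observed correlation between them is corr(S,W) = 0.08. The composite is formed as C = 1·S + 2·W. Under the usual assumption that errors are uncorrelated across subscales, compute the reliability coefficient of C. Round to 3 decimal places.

0.772

Var(C) = 17.5² + 2²·6.4² + 2·[2·17.5·6.4·0.08] = 470.09 + 35.84 = 505.93.
Because errors are independent across components, Cov(Tᵢ,Tⱼ) = Cov(Xᵢ,Xⱼ); the off-diagonal part of the true-score variance is the same as above.
True-score variance = [17.5²·0.80 + 2²·6.4²·0.67] + 35.84 = 354.773 + 35.84 = 390.613.
Reliability = 390.613 / 505.93 = 0.772.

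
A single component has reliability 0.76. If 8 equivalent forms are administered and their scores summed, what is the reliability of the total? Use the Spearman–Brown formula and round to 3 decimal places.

ρ_k = kρ / (1 + (k−1)ρ) = 8·0.76 / (1 + 7·0.76) = 6.080 / 6.320 = 0.962.

0.962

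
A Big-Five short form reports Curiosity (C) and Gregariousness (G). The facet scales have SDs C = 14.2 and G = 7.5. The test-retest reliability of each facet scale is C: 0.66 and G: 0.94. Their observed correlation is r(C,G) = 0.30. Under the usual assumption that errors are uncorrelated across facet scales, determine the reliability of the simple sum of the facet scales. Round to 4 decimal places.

Var(C+G) = 14.2² + 7.5² + 2·[14.2·7.5·0.30] = 257.89 + 63.9 = 321.79.
With uncorrelated errors the cross-covariances are all true-score covariance, so they carry over unchanged; only the diagonal terms shrink to ρᵢσᵢ².
True-score variance = [14.2²·0.66 + 7.5²·0.94] + 63.9 = 185.957 + 63.9 = 249.857.
Reliability = 249.857 / 321.79 = 0.7765.

0.7765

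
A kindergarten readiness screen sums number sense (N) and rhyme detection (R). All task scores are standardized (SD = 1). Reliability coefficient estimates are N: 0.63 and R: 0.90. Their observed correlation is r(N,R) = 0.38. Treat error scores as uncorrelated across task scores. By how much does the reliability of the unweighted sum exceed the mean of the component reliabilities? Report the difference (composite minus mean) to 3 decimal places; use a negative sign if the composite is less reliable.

0.065

Var(sum) = 2 + 0.76 = 2.76; true-score variance = 1.53 + 0.76 = 2.29; composite reliability = 0.8297.
Mean component reliability = 0.7650.
Difference = 0.8297 − 0.7650 = 0.065.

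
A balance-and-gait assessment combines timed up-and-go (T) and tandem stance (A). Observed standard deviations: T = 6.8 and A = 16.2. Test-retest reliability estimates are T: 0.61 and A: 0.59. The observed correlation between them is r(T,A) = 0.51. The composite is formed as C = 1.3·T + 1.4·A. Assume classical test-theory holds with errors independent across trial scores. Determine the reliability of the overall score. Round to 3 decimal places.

Var(C) = 1.3²·6.8² + 1.4²·16.2² + 2·[1.82·6.8·16.2·0.51] = 592.528 + 204.501 = 797.029.
With uncorrelated errors the cross-covariances are all true-score covariance, so they carry over unchanged; only the diagonal terms shrink to ρᵢσᵢ².
True-score variance = [1.3²·6.8²·0.61 + 1.4²·16.2²·0.59] + 204.501 = 351.154 + 204.501 = 555.655.
Reliability = 555.655 / 797.029 = 0.697.

0.697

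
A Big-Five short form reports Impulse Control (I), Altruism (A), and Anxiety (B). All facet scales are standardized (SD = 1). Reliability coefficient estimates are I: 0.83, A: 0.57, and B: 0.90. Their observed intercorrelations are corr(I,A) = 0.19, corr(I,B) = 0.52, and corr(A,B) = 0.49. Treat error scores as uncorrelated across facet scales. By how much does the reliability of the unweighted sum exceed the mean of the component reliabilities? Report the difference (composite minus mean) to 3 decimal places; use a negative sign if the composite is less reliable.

0.104

Var(sum) = 3 + 2.4 = 5.4; true-score variance = 2.3 + 2.4 = 4.7; composite reliability = 0.8704.
Mean component reliability = 0.7667.
Difference = 0.8704 − 0.7667 = 0.104.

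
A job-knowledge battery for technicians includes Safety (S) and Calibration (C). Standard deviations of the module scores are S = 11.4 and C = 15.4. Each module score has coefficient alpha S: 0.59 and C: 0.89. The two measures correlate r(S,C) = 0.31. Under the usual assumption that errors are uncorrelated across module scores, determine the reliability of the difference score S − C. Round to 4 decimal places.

0.6927

Var(S−C) = 11.4² + 15.4² − 2·11.4·15.4·0.31 = 367.12 − 108.847 = 258.273.
Because errors are independent across components, Cov(Tᵢ,Tⱼ) = Cov(Xᵢ,Xⱼ); the off-diagonal part of the true-score variance is the same as above.
True-score variance = [11.4²·0.59 + 15.4²·0.89] − 108.847 = 287.749 − 108.847 = 178.902.
Reliability = 178.902 / 258.273 = 0.6927.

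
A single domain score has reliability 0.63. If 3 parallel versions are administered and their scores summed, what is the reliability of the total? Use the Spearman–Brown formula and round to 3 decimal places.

ρ_k = kρ / (1 + (k−1)ρ) = 3·0.63 / (1 + 2·0.63) = 1.890 / 2.260 = 0.836.

0.836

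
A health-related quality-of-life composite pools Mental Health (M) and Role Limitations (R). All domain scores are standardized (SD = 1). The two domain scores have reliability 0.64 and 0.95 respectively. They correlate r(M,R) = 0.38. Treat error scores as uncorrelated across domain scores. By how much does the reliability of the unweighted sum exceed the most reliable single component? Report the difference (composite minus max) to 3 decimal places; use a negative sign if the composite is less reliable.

Var(sum) = 2 + 0.76 = 2.76; true-score variance = 1.59 + 0.76 = 2.35; composite reliability = 0.8514.
Max component reliability = 0.9500.
Difference = 0.8514 − 0.9500 = -0.099.

-0.099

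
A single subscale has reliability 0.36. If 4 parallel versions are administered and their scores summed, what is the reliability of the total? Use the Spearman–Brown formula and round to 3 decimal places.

0.692

ρ_k = kρ / (1 + (k−1)ρ) = 4·0.36 / (1 + 3·0.36) = 1.440 / 2.080 = 0.692.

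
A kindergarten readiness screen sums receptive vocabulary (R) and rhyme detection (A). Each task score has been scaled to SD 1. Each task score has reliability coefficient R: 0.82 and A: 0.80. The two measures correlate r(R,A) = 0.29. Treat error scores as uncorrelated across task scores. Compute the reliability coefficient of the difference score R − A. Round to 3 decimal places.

Var(R−A) = 1 + 1 − 2·0.29 = 2 − 0.58 = 1.42.
Under uncorrelated errors the observed covariances equal the true-score covariances, so only the own-variance terms attenuate.
True-score variance = [0.82 + 0.80] − 0.58 = 1.62 − 0.58 = 1.04.
Reliability = 1.04 / 1.42 = 0.732.

0.732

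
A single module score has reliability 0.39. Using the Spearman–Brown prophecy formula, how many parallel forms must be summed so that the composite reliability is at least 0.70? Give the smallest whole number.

k ≥ ρ*(1−ρ₁)/(ρ₁(1−ρ*)) = 0.70·0.61 / (0.39·0.30) = 3.650.
Smallest integer k = 4.

4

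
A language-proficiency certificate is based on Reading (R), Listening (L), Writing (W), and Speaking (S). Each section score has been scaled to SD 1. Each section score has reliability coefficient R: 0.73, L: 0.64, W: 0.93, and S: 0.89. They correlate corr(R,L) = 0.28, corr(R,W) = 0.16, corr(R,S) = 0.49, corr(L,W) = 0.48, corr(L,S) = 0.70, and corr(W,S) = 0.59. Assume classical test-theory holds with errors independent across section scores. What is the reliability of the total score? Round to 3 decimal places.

0.914

Var(R+L+W+S) = 4 + 2·[0.28 + 0.16 + 0.49 + 0.48 + 0.70 + 0.59] = 4 + 5.4 = 9.4.
Because errors are independent across components, Cov(Tᵢ,Tⱼ) = Cov(Xᵢ,Xⱼ); the off-diagonal part of the true-score variance is the same as above.
True-score variance = [0.73 + 0.64 + 0.93 + 0.89] + 5.4 = 3.19 + 5.4 = 8.59.
Reliability = 8.59 / 9.4 = 0.914.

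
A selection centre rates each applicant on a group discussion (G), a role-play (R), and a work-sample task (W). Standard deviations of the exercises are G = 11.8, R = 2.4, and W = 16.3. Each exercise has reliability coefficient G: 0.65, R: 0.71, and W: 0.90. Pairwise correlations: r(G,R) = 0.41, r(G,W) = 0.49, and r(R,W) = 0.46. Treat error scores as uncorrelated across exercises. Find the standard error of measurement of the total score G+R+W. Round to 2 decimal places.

8.77

Var(total) = 410.69 + 247.706 = 658.396.
True-score variance = 333.717 + 247.706 = 581.423, so reliability = 0.8831.
Error variance = 658.396 − 581.423 = 76.9734; SEM = √76.9734 = 8.77.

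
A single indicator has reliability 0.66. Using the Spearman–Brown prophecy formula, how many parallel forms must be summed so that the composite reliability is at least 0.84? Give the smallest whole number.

3

k ≥ ρ*(1−ρ₁)/(ρ₁(1−ρ*)) = 0.84·0.34 / (0.66·0.16) = 2.705.
Smallest integer k = 3.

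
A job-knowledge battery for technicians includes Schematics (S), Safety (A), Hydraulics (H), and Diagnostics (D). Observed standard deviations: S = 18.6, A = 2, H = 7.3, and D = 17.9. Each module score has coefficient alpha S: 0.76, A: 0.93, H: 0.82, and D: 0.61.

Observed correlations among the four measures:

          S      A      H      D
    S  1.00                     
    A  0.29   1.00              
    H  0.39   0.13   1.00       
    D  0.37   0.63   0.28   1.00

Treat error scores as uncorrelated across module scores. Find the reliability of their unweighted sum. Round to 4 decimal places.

Var(S+A+H+D) = 18.6² + 2² + 7.3² + 17.9² + 2·[18.6·2·0.29 + 18.6·7.3·0.39 + 18.6·17.9·0.37 + 2·7.3·0.13 + 2·17.9·0.63 + 7.3·17.9·0.28] = 723.66 + 495.939 = 1219.6.
With uncorrelated errors the cross-covariances are all true-score covariance, so they carry over unchanged; only the diagonal terms shrink to ρᵢσᵢ².
True-score variance = [18.6²·0.76 + 2²·0.93 + 7.3²·0.82 + 17.9²·0.61] + 495.939 = 505.798 + 495.939 = 1001.74.
Reliability = 1001.74 / 1219.6 = 0.8214.

0.8214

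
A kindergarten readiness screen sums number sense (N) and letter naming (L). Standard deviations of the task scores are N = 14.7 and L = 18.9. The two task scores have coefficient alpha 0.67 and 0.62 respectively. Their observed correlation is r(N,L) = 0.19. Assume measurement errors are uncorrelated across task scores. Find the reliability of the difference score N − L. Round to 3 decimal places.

Var(N−L) = 14.7² + 18.9² − 2·14.7·18.9·0.19 = 573.3 − 105.575 = 467.725.
Because errors are independent across components, Cov(Tᵢ,Tⱼ) = Cov(Xᵢ,Xⱼ); the off-diagonal part of the true-score variance is the same as above.
True-score variance = [14.7²·0.67 + 18.9²·0.62] − 105.575 = 366.25 − 105.575 = 260.675.
Reliability = 260.675 / 467.725 = 0.557.

0.557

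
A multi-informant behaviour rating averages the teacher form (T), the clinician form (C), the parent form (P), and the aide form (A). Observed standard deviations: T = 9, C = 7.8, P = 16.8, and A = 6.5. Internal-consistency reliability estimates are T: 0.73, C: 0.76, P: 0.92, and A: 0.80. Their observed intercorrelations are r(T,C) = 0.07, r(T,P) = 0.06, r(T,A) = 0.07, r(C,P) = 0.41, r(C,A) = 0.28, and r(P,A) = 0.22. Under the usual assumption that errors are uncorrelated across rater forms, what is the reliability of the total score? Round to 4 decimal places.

0.9017

Var(T+C+P+A) = 9² + 7.8² + 16.8² + 6.5² + 2·[9·7.8·0.07 + 9·16.8·0.06 + 9·6.5·0.07 + 7.8·16.8·0.41 + 7.8·6.5·0.28 + 16.8·6.5·0.22] = 466.33 + 220.055 = 686.385.
Because errors are independent across components, Cov(Tᵢ,Tⱼ) = Cov(Xᵢ,Xⱼ); the off-diagonal part of the true-score variance is the same as above.
True-score variance = [9²·0.73 + 7.8²·0.76 + 16.8²·0.92 + 6.5²·0.80] + 220.055 = 398.829 + 220.055 = 618.884.
Reliability = 618.884 / 686.385 = 0.9017.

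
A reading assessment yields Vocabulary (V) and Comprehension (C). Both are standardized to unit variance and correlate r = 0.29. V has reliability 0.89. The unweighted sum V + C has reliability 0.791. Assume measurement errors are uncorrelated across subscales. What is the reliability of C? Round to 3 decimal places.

0.571

Var(V+C) = 2 + 2·0.29 = 2.580.
True-score variance = ρ_V + ρ_C + 2·0.29, so 0.791 = (0.89 + ρ_C + 0.58) / 2.580.
ρ_C = 0.791·2.580 − 0.89 − 0.58 = 0.571.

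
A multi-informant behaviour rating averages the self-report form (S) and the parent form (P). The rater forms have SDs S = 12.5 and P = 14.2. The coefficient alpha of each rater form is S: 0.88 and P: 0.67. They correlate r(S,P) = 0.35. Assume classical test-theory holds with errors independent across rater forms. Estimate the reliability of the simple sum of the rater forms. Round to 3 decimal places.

Var(S+P) = 12.5² + 14.2² + 2·[12.5·14.2·0.35] = 357.89 + 124.25 = 482.14.
Because errors are independent across components, Cov(Tᵢ,Tⱼ) = Cov(Xᵢ,Xⱼ); the off-diagonal part of the true-score variance is the same as above.
True-score variance = [12.5²·0.88 + 14.2²·0.67] + 124.25 = 272.599 + 124.25 = 396.849.
Reliability = 396.849 / 482.14 = 0.823.

0.823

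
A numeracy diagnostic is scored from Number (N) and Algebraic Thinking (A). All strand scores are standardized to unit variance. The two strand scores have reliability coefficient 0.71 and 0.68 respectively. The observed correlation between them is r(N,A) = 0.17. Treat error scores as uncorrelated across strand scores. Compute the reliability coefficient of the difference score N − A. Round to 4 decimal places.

Var(N−A) = 1 + 1 − 2·0.17 = 2 − 0.34 = 1.66.
With uncorrelated errors the cross-covariances are all true-score covariance, so they carry over unchanged; only the diagonal terms shrink to ρᵢσᵢ².
True-score variance = [0.71 + 0.68] − 0.34 = 1.39 − 0.34 = 1.05.
Reliability = 1.05 / 1.66 = 0.6325.

0.6325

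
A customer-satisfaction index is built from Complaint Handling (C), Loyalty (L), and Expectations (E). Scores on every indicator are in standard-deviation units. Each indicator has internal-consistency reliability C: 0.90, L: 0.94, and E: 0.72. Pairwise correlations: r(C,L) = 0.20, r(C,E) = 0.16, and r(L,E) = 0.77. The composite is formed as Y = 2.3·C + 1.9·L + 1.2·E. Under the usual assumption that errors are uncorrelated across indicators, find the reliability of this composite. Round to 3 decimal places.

Var(Y) = 2.3² + 1.9² + 1.2² + 2·[4.37·0.20 + 2.76·0.16 + 2.28·0.77] = 10.34 + 6.1424 = 16.4824.
With uncorrelated errors the cross-covariances are all true-score covariance, so they carry over unchanged; only the diagonal terms shrink to ρᵢσᵢ².
True-score variance = [2.3²·0.90 + 1.9²·0.94 + 1.2²·0.72] + 6.1424 = 9.1912 + 6.1424 = 15.3336.
Reliability = 15.3336 / 16.4824 = 0.930.

0.930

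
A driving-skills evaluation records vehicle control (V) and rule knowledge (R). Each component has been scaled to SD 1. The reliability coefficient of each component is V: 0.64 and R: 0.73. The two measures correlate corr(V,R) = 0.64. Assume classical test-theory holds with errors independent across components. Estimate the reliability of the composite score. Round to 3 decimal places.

0.808

Var(V+R) = 2 + 2·[0.64] = 2 + 1.28 = 3.28.
With uncorrelated errors the cross-covariances are all true-score covariance, so they carry over unchanged; only the diagonal terms shrink to ρᵢσᵢ².
True-score variance = [0.64 + 0.73] + 1.28 = 1.37 + 1.28 = 2.65.
Reliability = 2.65 / 3.28 = 0.808.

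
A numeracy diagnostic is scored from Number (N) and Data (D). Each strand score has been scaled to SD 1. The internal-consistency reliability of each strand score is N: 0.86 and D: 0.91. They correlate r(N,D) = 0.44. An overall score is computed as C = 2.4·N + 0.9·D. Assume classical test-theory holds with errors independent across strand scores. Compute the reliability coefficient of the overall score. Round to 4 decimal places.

Var(C) = 2.4² + 0.9² + 2·[2.16·0.44] = 6.57 + 1.9008 = 8.4708.
Because errors are independent across components, Cov(Tᵢ,Tⱼ) = Cov(Xᵢ,Xⱼ); the off-diagonal part of the true-score variance is the same as above.
True-score variance = [2.4²·0.86 + 0.9²·0.91] + 1.9008 = 5.6907 + 1.9008 = 7.5915.
Reliability = 7.5915 / 8.4708 = 0.8962.

0.8962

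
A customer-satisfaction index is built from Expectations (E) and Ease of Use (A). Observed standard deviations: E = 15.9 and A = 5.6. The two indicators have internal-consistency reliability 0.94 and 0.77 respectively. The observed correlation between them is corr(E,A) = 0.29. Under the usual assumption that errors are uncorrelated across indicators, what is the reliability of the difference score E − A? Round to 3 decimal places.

0.904

Var(E−A) = 15.9² + 5.6² − 2·15.9·5.6·0.29 = 284.17 − 51.6432 = 232.527.
Because errors are independent across components, Cov(Tᵢ,Tⱼ) = Cov(Xᵢ,Xⱼ); the off-diagonal part of the true-score variance is the same as above.
True-score variance = [15.9²·0.94 + 5.6²·0.77] − 51.6432 = 261.789 − 51.6432 = 210.145.
Reliability = 210.145 / 232.527 = 0.904.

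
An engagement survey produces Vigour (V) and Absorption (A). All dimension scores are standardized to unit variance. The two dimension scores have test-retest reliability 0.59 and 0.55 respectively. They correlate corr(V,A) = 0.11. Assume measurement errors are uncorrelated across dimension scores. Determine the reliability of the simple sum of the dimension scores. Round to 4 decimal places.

Var(V+A) = 2 + 2·[0.11] = 2 + 0.22 = 2.22.
With uncorrelated errors the cross-covariances are all true-score covariance, so they carry over unchanged; only the diagonal terms shrink to ρᵢσᵢ².
True-score variance = [0.59 + 0.55] + 0.22 = 1.14 + 0.22 = 1.36.
Reliability = 1.36 / 2.22 = 0.6126.

0.6126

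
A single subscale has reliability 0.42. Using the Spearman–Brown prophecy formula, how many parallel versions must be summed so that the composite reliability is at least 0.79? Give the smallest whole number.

k ≥ ρ*(1−ρ₁)/(ρ₁(1−ρ*)) = 0.79·0.58 / (0.42·0.21) = 5.195.
Smallest integer k = 6.

6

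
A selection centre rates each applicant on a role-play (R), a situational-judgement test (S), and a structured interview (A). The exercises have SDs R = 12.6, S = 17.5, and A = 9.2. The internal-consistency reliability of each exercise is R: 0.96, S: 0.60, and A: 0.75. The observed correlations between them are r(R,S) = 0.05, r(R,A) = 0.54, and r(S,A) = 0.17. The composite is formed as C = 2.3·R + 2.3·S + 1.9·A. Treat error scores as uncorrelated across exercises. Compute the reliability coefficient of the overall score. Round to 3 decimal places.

0.793

Var(C) = 2.3²·12.6² + 2.3²·17.5² + 1.9²·9.2² + 2·[5.29·12.6·17.5·0.05 + 4.37·12.6·9.2·0.54 + 4.37·17.5·9.2·0.17] = 2765.45 + 902.954 = 3668.41.
Under uncorrelated errors the observed covariances equal the true-score covariances, so only the own-variance terms attenuate.
True-score variance = [2.3²·12.6²·0.96 + 2.3²·17.5²·0.60 + 1.9²·9.2²·0.75] + 902.954 = 2007.45 + 902.954 = 2910.4.
Reliability = 2910.4 / 3668.41 = 0.793.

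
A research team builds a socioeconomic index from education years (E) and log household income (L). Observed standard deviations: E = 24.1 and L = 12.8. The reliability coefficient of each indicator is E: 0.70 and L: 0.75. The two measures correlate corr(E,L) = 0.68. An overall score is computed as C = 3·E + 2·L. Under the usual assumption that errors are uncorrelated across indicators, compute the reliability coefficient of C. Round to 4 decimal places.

0.7938

Var(C) = 3²·24.1² + 2²·12.8² + 2·[6·24.1·12.8·0.68] = 5882.65 + 2517.2 = 8399.85.
Because errors are independent across components, Cov(Tᵢ,Tⱼ) = Cov(Xᵢ,Xⱼ); the off-diagonal part of the true-score variance is the same as above.
True-score variance = [3²·24.1²·0.70 + 2²·12.8²·0.75] + 2517.2 = 4150.62 + 2517.2 = 6667.82.
Reliability = 6667.82 / 8399.85 = 0.7938.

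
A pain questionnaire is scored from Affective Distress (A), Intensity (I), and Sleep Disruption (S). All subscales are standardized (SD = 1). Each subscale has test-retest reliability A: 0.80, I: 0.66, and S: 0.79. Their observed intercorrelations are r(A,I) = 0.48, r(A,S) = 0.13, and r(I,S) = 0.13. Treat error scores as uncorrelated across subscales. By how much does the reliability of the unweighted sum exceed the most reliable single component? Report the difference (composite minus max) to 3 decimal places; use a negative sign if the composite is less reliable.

0.033

Var(sum) = 3 + 1.48 = 4.48; true-score variance = 2.25 + 1.48 = 3.73; composite reliability = 0.8326.
Max component reliability = 0.8000.
Difference = 0.8326 − 0.8000 = 0.033.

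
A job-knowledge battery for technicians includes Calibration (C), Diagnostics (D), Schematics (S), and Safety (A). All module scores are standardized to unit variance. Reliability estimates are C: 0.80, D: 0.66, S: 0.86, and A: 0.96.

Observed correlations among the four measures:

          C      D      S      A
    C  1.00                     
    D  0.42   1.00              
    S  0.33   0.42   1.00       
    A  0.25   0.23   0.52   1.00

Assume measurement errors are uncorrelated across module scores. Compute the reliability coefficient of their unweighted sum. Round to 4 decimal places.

0.9137

Var(C+D+S+A) = 4 + 2·[0.42 + 0.33 + 0.25 + 0.42 + 0.23 + 0.52] = 4 + 4.34 = 8.34.
Because errors are independent across components, Cov(Tᵢ,Tⱼ) = Cov(Xᵢ,Xⱼ); the off-diagonal part of the true-score variance is the same as above.
True-score variance = [0.80 + 0.66 + 0.86 + 0.96] + 4.34 = 3.28 + 4.34 = 7.62.
Reliability = 7.62 / 8.34 = 0.9137.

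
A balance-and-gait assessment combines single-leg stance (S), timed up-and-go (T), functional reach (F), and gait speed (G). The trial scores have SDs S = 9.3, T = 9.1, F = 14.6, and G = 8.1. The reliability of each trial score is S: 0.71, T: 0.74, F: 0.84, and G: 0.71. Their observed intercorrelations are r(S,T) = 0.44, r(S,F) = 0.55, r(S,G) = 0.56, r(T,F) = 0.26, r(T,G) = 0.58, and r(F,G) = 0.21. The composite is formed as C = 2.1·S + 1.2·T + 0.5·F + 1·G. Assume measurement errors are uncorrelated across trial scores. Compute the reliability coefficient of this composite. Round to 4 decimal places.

0.8709

Var(C) = 2.1²·9.3² + 1.2²·9.1² + 0.5²·14.6² + 8.1² + 2·[2.52·9.3·9.1·0.44 + 1.05·9.3·14.6·0.55 + 2.1·9.3·8.1·0.56 + 0.6·9.1·14.6·0.26 + 1.2·9.1·8.1·0.58 + 0.5·14.6·8.1·0.21] = 619.567 + 690.569 = 1310.14.
Because errors are independent across components, Cov(Tᵢ,Tⱼ) = Cov(Xᵢ,Xⱼ); the off-diagonal part of the true-score variance is the same as above.
True-score variance = [2.1²·9.3²·0.71 + 1.2²·9.1²·0.74 + 0.5²·14.6²·0.84 + 8.1²·0.71] + 690.569 = 450.398 + 690.569 = 1140.97.
Reliability = 1140.97 / 1310.14 = 0.8709.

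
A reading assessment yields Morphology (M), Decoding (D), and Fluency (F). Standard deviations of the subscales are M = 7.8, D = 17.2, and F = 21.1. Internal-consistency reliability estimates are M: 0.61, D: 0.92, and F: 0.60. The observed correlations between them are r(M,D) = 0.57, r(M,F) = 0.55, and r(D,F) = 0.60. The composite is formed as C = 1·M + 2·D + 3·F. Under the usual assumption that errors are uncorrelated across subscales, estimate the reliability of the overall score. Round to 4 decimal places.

0.8025

Var(C) = 7.8² + 2²·17.2² + 3²·21.1² + 2·[2·7.8·17.2·0.57 + 3·7.8·21.1·0.55 + 6·17.2·21.1·0.60] = 5251.09 + 3462.02 = 8713.11.
With uncorrelated errors the cross-covariances are all true-score covariance, so they carry over unchanged; only the diagonal terms shrink to ρᵢσᵢ².
True-score variance = [7.8²·0.61 + 2²·17.2²·0.92 + 3²·21.1²·0.60] + 3462.02 = 3529.94 + 3462.02 = 6991.96.
Reliability = 6991.96 / 8713.11 = 0.8025.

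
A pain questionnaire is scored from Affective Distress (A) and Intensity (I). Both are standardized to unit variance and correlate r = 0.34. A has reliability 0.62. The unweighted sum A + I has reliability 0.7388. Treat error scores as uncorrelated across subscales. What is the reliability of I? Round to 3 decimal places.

Var(A+I) = 2 + 2·0.34 = 2.680.
True-score variance = ρ_A + ρ_I + 2·0.34, so 0.7388 = (0.62 + ρ_I + 0.68) / 2.680.
ρ_I = 0.7388·2.680 − 0.62 − 0.68 = 0.680.

0.680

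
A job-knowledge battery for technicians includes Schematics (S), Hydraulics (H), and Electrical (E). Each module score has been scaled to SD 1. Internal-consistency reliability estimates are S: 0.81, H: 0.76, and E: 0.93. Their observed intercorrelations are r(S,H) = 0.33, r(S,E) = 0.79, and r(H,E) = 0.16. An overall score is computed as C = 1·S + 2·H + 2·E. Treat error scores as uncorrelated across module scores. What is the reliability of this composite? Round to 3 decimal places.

0.903

Var(C) = 1 + 2² + 2² + 2·[2·0.33 + 2·0.79 + 4·0.16] = 9 + 5.76 = 14.76.
Because errors are independent across components, Cov(Tᵢ,Tⱼ) = Cov(Xᵢ,Xⱼ); the off-diagonal part of the true-score variance is the same as above.
True-score variance = [0.81 + 2²·0.76 + 2²·0.93] + 5.76 = 7.57 + 5.76 = 13.33.
Reliability = 13.33 / 14.76 = 0.903.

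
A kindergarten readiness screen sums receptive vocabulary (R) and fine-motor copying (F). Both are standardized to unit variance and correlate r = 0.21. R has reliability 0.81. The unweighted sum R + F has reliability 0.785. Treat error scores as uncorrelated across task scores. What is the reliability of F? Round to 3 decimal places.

Var(R+F) = 2 + 2·0.21 = 2.420.
True-score variance = ρ_R + ρ_F + 2·0.21, so 0.785 = (0.81 + ρ_F + 0.42) / 2.420.
ρ_F = 0.785·2.420 − 0.81 − 0.42 = 0.670.

0.670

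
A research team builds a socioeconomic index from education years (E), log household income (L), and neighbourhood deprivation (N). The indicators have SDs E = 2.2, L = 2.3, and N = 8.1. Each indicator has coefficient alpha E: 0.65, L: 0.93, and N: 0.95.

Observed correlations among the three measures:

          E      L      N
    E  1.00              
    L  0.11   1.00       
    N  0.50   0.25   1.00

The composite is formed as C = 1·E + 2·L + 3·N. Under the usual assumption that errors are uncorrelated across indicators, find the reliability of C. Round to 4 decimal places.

0.9551

Var(C) = 2.2² + 2²·2.3² + 3²·8.1² + 2·[2·2.2·2.3·0.11 + 3·2.2·8.1·0.50 + 6·2.3·8.1·0.25] = 616.49 + 111.576 = 728.066.
Because errors are independent across components, Cov(Tᵢ,Tⱼ) = Cov(Xᵢ,Xⱼ); the off-diagonal part of the true-score variance is the same as above.
True-score variance = [2.2²·0.65 + 2²·2.3²·0.93 + 3²·8.1²·0.95] + 111.576 = 583.79 + 111.576 = 695.367.
Reliability = 695.367 / 728.066 = 0.9551.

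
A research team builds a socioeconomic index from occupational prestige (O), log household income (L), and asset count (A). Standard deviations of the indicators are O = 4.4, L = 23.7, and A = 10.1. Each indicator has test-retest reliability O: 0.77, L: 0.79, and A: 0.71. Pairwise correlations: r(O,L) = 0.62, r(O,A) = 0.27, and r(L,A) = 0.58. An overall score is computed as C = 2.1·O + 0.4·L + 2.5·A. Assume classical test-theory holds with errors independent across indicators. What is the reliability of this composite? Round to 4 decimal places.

0.8314

Var(C) = 2.1²·4.4² + 0.4²·23.7² + 2.5²·10.1² + 2·[0.84·4.4·23.7·0.62 + 5.25·4.4·10.1·0.27 + 23.7·10.1·0.58] = 812.811 + 512.275 = 1325.09.
Because errors are independent across components, Cov(Tᵢ,Tⱼ) = Cov(Xᵢ,Xⱼ); the off-diagonal part of the true-score variance is the same as above.
True-score variance = [2.1²·4.4²·0.77 + 0.4²·23.7²·0.79 + 2.5²·10.1²·0.71] + 512.275 = 589.408 + 512.275 = 1101.68.
Reliability = 1101.68 / 1325.09 = 0.8314.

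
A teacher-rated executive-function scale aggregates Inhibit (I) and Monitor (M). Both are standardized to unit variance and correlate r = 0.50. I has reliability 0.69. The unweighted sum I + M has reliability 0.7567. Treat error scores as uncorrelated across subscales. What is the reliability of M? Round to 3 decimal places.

0.580

Var(I+M) = 2 + 2·0.50 = 3.000.
True-score variance = ρ_I + ρ_M + 2·0.50, so 0.7567 = (0.69 + ρ_M + 1.00) / 3.000.
ρ_M = 0.7567·3.000 − 0.69 − 1.00 = 0.580.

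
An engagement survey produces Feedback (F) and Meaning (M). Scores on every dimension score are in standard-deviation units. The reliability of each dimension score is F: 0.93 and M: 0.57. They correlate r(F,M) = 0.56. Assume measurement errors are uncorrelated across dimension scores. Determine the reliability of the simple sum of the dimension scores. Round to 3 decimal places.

0.840

Var(F+M) = 2 + 2·[0.56] = 2 + 1.12 = 3.12.
Under uncorrelated errors the observed covariances equal the true-score covariances, so only the own-variance terms attenuate.
True-score variance = [0.93 + 0.57] + 1.12 = 1.5 + 1.12 = 2.62.
Reliability = 2.62 / 3.12 = 0.840.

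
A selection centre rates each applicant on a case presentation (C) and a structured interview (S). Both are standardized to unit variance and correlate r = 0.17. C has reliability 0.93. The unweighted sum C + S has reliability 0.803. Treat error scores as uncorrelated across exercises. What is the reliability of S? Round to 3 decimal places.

0.609

Var(C+S) = 2 + 2·0.17 = 2.340.
True-score variance = ρ_C + ρ_S + 2·0.17, so 0.803 = (0.93 + ρ_S + 0.34) / 2.340.
ρ_S = 0.803·2.340 − 0.93 − 0.34 = 0.609.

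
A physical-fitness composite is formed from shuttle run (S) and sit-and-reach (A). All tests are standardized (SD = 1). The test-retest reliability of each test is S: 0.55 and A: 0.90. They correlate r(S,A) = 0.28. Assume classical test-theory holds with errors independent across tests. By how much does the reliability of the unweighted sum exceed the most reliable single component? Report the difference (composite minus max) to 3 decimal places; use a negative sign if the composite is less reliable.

-0.115

Var(sum) = 2 + 0.56 = 2.56; true-score variance = 1.45 + 0.56 = 2.01; composite reliability = 0.7852.
Max component reliability = 0.9000.
Difference = 0.7852 − 0.9000 = -0.115.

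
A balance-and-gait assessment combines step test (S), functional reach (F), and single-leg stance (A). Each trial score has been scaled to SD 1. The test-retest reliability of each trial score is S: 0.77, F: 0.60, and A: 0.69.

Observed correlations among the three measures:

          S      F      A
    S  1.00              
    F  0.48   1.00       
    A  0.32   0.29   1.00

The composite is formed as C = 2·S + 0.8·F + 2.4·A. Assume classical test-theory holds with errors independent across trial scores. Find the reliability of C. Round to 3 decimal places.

0.816

Var(C) = 2² + 0.8² + 2.4² + 2·[1.6·0.48 + 4.8·0.32 + 1.92·0.29] = 10.4 + 5.7216 = 16.1216.
With uncorrelated errors the cross-covariances are all true-score covariance, so they carry over unchanged; only the diagonal terms shrink to ρᵢσᵢ².
True-score variance = [2²·0.77 + 0.8²·0.60 + 2.4²·0.69] + 5.7216 = 7.4384 + 5.7216 = 13.16.
Reliability = 13.16 / 16.1216 = 0.816.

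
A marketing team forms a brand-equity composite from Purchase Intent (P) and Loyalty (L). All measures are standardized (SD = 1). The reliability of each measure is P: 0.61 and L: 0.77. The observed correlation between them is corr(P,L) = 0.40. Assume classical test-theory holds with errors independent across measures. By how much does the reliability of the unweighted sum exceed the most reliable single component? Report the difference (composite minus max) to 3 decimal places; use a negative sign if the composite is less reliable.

0.009

Var(sum) = 2 + 0.8 = 2.8; true-score variance = 1.38 + 0.8 = 2.18; composite reliability = 0.7786.
Max component reliability = 0.7700.
Difference = 0.7786 − 0.7700 = 0.009.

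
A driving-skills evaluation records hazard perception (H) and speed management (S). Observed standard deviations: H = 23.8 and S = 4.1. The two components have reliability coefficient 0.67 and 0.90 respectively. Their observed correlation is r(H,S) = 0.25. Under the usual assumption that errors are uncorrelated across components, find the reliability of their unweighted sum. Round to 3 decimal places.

0.702

Var(H+S) = 23.8² + 4.1² + 2·[23.8·4.1·0.25] = 583.25 + 48.79 = 632.04.
Under uncorrelated errors the observed covariances equal the true-score covariances, so only the own-variance terms attenuate.
True-score variance = [23.8²·0.67 + 4.1²·0.90] + 48.79 = 394.644 + 48.79 = 443.434.
Reliability = 443.434 / 632.04 = 0.702.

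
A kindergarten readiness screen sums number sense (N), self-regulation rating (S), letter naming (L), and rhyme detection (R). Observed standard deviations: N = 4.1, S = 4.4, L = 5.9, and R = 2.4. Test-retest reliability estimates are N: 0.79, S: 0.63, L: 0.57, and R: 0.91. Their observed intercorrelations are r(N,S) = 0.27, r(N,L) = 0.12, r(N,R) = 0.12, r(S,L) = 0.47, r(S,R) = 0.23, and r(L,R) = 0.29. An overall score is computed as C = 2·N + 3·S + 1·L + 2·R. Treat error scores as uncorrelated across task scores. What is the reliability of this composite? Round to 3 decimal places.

0.808

Var(C) = 2²·4.1² + 3²·4.4² + 5.9² + 2²·2.4² + 2·[6·4.1·4.4·0.27 + 2·4.1·5.9·0.12 + 4·4.1·2.4·0.12 + 3·4.4·5.9·0.47 + 6·4.4·2.4·0.23 + 2·5.9·2.4·0.29] = 299.33 + 198.286 = 497.616.
Under uncorrelated errors the observed covariances equal the true-score covariances, so only the own-variance terms attenuate.
True-score variance = [2²·4.1²·0.79 + 3²·4.4²·0.63 + 5.9²·0.57 + 2²·2.4²·0.91] + 198.286 = 203.699 + 198.286 = 401.985.
Reliability = 401.985 / 497.616 = 0.808.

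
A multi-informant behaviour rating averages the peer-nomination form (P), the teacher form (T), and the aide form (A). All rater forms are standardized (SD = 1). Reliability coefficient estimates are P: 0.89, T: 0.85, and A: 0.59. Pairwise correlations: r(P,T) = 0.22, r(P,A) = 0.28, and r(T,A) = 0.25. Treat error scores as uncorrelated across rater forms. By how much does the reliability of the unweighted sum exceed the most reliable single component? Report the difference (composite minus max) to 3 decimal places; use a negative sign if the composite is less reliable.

Var(sum) = 3 + 1.5 = 4.5; true-score variance = 2.33 + 1.5 = 3.83; composite reliability = 0.8511.
Max component reliability = 0.8900.
Difference = 0.8511 − 0.8900 = -0.039.

-0.039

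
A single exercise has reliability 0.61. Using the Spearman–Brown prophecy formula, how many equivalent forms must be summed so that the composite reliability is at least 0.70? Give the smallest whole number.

k ≥ ρ*(1−ρ₁)/(ρ₁(1−ρ*)) = 0.70·0.39 / (0.61·0.30) = 1.492.
Smallest integer k = 2.

2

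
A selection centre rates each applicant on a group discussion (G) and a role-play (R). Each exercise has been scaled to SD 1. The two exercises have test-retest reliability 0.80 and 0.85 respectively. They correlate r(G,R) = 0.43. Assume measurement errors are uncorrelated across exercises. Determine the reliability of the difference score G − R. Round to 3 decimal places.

Var(G−R) = 1 + 1 − 2·0.43 = 2 − 0.86 = 1.14.
Because errors are independent across components, Cov(Tᵢ,Tⱼ) = Cov(Xᵢ,Xⱼ); the off-diagonal part of the true-score variance is the same as above.
True-score variance = [0.80 + 0.85] − 0.86 = 1.65 − 0.86 = 0.79.
Reliability = 0.79 / 1.14 = 0.693.

0.693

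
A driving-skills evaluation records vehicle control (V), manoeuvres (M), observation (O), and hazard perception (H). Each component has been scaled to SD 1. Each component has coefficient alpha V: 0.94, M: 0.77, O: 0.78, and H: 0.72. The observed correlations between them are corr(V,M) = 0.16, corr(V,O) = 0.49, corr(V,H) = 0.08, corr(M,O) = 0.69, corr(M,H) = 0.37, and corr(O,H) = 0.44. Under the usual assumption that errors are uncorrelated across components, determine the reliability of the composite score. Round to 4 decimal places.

Var(V+M+O+H) = 4 + 2·[0.16 + 0.49 + 0.08 + 0.69 + 0.37 + 0.44] = 4 + 4.46 = 8.46.
With uncorrelated errors the cross-covariances are all true-score covariance, so they carry over unchanged; only the diagonal terms shrink to ρᵢσᵢ².
True-score variance = [0.94 + 0.77 + 0.78 + 0.72] + 4.46 = 3.21 + 4.46 = 7.67.
Reliability = 7.67 / 8.46 = 0.9066.

0.9066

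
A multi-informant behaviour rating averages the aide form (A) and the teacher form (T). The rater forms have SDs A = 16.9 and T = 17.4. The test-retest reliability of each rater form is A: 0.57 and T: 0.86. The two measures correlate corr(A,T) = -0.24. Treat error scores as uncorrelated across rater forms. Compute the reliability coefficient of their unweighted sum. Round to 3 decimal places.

0.631

Var(A+T) = 16.9² + 17.4² + 2·[16.9·17.4·(-0.24)] = 588.37 − 141.149 = 447.221.
Under uncorrelated errors the observed covariances equal the true-score covariances, so only the own-variance terms attenuate.
True-score variance = [16.9²·0.57 + 17.4²·0.86] − 141.149 = 423.171 − 141.149 = 282.022.
Reliability = 282.022 / 447.221 = 0.631.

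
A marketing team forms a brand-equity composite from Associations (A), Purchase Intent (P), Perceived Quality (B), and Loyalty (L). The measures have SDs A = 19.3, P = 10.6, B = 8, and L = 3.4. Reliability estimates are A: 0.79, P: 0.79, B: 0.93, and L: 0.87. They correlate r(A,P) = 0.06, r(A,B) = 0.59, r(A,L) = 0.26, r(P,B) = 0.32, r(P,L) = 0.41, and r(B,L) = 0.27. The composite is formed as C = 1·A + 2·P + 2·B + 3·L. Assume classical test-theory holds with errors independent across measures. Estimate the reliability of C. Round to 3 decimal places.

0.906

Var(C) = 19.3² + 2²·10.6² + 2²·8² + 3²·3.4² + 2·[2·19.3·10.6·0.06 + 2·19.3·8·0.59 + 3·19.3·3.4·0.26 + 4·10.6·8·0.32 + 6·10.6·3.4·0.41 + 6·8·3.4·0.27] = 1181.97 + 998.383 = 2180.35.
Under uncorrelated errors the observed covariances equal the true-score covariances, so only the own-variance terms attenuate.
True-score variance = [19.3²·0.79 + 2²·10.6²·0.79 + 2²·8²·0.93 + 3²·3.4²·0.87] + 998.383 = 977.92 + 998.383 = 1976.3.
Reliability = 1976.3 / 2180.35 = 0.906.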